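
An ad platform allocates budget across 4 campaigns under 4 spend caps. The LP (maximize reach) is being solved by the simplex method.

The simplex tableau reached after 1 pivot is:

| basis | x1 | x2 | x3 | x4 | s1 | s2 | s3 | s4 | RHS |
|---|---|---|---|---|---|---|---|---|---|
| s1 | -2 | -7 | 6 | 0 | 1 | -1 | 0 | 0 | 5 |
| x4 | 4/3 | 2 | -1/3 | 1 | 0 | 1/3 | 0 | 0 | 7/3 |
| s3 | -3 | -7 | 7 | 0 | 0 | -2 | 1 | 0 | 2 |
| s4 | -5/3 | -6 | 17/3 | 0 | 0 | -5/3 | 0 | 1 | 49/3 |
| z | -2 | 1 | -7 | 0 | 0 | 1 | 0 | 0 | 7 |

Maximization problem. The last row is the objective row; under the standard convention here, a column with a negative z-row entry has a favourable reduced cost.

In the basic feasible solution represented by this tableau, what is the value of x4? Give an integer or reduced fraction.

x4 is basic (row 2); its value is the RHS of that row: 7/3.

7/3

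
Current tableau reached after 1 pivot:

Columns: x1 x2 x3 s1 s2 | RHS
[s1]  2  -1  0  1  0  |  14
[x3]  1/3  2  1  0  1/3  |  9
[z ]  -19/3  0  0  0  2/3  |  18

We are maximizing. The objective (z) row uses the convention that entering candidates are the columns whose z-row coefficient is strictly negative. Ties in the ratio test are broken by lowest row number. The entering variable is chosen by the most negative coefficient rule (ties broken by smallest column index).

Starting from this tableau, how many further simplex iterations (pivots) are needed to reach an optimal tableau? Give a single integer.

2

pivot: x1 in, s1 out → z = 187/3
pivot: x2 in, x3 out → z = 937/13
No improving column remains; optimal.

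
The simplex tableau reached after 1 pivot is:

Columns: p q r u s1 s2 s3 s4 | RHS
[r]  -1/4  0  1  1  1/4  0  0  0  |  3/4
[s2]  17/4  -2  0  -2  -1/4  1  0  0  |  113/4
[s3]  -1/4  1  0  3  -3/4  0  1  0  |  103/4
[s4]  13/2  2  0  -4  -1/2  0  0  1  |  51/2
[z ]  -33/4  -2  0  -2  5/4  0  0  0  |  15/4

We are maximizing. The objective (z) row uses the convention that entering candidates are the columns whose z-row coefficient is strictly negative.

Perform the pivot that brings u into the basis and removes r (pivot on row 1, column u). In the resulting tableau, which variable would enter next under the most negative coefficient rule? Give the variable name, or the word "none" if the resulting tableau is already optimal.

p

Pivot element 1. New z-row = old z-row − (-2)·(row 1/1).
Updated z-row coefficients: p: -35/4, q: -2, r: 2, u: 0, s1: 7/4, s2: 0, s3: 0, s4: 0.
The most negative is -35/4 in column p, so p would enter next.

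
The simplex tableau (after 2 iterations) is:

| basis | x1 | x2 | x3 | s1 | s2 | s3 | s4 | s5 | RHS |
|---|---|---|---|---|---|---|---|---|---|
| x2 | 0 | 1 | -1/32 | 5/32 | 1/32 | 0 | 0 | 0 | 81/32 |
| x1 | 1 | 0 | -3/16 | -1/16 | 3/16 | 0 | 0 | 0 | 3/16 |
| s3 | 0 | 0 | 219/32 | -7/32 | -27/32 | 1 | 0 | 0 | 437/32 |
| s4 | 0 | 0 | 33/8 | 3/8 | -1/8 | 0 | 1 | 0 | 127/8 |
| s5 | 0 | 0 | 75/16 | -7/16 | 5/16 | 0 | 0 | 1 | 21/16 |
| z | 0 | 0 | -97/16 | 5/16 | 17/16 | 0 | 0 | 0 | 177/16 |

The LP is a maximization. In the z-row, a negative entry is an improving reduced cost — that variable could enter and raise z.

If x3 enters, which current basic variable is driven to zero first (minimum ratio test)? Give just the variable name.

Ratios: row 1 (x2): entry -1/32 ≤ 0, skip; row 2 (x1): entry -3/16 ≤ 0, skip; row 3 (s3): (437/32)/(219/32) = 437/219; row 4 (s4): (127/8)/(33/8) = 127/33; row 5 (s5): (21/16)/(75/16) = 7/25.
Minimum ratio 7/25 is in the s5 row, so s5 leaves.

s5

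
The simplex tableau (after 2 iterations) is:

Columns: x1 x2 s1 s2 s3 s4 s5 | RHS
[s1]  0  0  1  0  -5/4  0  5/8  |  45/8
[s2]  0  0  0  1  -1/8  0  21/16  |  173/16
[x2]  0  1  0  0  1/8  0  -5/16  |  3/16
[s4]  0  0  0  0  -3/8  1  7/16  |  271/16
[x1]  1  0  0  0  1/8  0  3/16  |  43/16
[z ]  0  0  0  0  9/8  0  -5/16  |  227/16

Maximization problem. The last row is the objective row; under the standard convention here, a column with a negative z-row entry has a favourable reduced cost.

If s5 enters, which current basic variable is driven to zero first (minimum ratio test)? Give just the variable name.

s2

Ratios: row 1 (s1): (45/8)/(5/8) = 9; row 2 (s2): (173/16)/(21/16) = 173/21; row 3 (x2): entry -5/16 ≤ 0, skip; row 4 (s4): (271/16)/(7/16) = 271/7; row 5 (x1): (43/16)/(3/16) = 43/3.
Minimum ratio 173/21 is in the s2 row, so s2 leaves.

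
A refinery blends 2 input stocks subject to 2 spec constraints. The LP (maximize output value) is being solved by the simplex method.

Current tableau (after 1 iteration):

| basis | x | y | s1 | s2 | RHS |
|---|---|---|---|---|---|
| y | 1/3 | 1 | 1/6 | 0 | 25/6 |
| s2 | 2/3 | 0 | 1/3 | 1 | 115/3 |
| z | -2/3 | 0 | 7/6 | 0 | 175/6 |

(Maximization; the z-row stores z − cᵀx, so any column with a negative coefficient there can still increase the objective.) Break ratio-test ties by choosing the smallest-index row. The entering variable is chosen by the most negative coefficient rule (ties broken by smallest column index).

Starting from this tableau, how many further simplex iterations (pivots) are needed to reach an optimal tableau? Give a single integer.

pivot: x in, y out → z = 75/2
No improving column remains; optimal.

1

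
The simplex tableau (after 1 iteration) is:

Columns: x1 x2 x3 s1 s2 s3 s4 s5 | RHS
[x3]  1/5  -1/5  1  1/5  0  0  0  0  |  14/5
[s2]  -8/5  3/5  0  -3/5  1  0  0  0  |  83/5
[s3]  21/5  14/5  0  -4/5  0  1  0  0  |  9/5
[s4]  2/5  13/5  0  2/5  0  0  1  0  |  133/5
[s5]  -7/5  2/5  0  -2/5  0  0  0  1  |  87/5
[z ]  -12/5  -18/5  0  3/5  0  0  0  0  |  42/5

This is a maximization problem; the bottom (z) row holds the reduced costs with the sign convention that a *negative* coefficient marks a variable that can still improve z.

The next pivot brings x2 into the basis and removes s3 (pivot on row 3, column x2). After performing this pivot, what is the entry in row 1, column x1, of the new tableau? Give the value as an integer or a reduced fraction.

Pivot element is row 3, column x2: 14/5.
Normalize row 3: new (row 3, x1) = (21/5)/(14/5) = 3/2.
row 1 ← row 1 − (-1/5)·(new row 3): 1/5 − (-1/5)·(3/2) = 1/2.

1/2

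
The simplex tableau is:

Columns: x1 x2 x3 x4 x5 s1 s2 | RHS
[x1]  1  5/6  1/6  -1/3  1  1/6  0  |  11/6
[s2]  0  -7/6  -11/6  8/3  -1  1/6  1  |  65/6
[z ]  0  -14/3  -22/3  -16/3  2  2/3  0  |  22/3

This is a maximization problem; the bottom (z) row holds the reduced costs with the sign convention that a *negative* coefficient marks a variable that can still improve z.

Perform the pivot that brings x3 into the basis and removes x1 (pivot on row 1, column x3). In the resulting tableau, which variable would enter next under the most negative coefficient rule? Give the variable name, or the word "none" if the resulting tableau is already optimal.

x4

Pivot element 1/6. New z-row = old z-row − (-22/3)·(row 1/(1/6)).
Updated z-row coefficients: x1: 44, x2: 32, x3: 0, x4: -20, x5: 46, s1: 8, s2: 0.
The most negative is -20 in column x4, so x4 would enter next.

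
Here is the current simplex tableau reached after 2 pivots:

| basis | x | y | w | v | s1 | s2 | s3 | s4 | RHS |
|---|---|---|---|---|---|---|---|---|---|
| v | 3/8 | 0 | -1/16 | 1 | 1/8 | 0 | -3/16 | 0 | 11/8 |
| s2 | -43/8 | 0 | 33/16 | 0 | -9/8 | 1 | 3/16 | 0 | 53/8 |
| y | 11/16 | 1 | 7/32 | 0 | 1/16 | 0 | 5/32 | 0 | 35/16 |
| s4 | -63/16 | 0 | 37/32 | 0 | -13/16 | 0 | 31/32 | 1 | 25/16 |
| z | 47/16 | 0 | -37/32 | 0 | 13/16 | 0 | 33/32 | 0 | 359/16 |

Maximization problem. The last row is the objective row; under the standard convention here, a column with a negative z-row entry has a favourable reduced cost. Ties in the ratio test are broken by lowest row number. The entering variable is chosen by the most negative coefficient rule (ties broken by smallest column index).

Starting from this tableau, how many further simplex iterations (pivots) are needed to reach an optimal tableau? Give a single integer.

2

pivot: w in, s4 out → z = 24
pivot: x in, y out → z = 1342/53
No improving column remains; optimal.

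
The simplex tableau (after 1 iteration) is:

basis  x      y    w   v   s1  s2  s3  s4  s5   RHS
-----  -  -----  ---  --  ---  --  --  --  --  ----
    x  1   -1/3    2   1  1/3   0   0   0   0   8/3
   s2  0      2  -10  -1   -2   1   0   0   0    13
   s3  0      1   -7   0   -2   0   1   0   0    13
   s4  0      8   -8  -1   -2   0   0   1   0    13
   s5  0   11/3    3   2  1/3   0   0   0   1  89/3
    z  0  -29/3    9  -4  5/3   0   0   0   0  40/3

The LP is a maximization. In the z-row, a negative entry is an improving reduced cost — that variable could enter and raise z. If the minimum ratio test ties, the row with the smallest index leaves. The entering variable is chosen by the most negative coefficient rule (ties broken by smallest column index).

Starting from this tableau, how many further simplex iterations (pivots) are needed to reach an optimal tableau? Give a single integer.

2

pivot: y in, s4 out → z = 697/24
pivot: v in, x out → z = 1069/23
No improving column remains; optimal.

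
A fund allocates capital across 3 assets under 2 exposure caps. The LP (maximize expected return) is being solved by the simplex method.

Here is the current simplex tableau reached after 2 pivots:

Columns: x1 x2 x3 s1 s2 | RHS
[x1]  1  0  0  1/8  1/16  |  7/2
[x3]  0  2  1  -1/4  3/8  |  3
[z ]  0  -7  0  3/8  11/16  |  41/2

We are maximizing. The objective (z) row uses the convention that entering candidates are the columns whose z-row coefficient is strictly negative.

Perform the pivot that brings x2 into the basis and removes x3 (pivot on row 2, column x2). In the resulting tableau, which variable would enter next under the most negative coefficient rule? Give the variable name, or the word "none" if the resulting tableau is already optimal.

s1

Pivot element 2. New z-row = old z-row − (-7)·(row 2/2).
Updated z-row coefficients: x1: 0, x2: 0, x3: 7/2, s1: -1/2, s2: 2.
The most negative is -1/2 in column s1, so s1 would enter next.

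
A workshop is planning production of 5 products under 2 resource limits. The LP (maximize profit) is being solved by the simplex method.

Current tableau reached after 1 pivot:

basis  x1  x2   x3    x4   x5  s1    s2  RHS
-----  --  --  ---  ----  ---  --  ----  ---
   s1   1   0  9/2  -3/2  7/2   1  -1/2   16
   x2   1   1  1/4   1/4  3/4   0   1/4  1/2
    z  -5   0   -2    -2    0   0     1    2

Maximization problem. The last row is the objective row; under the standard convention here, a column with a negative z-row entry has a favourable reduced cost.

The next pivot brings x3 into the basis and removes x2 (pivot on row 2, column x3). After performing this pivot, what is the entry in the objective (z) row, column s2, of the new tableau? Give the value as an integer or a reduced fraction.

3

Pivot element is row 2, column x3: 1/4.
Normalize row 2: new (row 2, s2) = (1/4)/(1/4) = 1.
z-row ← z-row − (-2)·(new row 2): 1 − (-2)·1 = 3.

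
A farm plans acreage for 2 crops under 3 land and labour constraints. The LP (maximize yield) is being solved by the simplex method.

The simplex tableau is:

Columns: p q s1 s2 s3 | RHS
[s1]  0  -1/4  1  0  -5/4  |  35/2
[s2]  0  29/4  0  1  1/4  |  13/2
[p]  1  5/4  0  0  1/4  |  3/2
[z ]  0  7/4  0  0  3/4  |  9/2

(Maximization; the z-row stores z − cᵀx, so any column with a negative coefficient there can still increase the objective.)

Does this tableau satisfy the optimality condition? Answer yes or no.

yes

No objective-row coefficient is strictly negative, so no entering variable exists; the tableau is optimal.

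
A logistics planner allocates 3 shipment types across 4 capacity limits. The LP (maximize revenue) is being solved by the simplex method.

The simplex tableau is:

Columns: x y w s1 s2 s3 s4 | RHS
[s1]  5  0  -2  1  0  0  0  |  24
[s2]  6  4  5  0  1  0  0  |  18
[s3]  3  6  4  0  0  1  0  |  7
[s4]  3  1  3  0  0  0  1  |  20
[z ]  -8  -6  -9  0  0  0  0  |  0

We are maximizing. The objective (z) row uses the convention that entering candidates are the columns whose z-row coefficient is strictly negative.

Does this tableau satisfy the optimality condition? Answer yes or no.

no

Column x has objective-row coefficient -8, which is negative; an improving pivot exists, so not yet optimal.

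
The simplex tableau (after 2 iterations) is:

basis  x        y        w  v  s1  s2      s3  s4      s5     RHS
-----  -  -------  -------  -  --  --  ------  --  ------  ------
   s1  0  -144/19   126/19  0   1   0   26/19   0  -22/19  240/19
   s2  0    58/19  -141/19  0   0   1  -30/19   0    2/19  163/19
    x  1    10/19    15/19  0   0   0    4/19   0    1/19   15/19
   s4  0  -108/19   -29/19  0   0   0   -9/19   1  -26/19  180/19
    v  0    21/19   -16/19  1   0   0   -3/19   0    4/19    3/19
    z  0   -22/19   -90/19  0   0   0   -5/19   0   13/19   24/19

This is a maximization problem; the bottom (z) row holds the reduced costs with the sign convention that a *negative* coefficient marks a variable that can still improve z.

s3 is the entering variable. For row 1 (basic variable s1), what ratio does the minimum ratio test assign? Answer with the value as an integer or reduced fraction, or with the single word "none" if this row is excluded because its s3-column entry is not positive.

Ratio = RHS / (s3 entry) = (240/19) / (26/19) = 120/13.

120/13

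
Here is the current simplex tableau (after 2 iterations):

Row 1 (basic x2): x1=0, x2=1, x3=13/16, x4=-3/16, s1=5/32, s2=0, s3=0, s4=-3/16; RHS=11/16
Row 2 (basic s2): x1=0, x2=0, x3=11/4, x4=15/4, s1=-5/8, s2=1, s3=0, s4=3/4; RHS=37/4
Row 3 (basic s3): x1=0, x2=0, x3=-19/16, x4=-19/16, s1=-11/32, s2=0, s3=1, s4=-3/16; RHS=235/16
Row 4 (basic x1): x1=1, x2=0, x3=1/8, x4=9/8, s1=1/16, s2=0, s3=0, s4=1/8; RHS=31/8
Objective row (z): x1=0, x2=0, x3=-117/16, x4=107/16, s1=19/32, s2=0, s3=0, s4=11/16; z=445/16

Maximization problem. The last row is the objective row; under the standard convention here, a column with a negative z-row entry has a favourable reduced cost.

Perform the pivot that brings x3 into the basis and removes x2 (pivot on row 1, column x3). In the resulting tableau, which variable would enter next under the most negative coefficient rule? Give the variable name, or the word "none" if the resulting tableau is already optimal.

Pivot element 13/16. New z-row = old z-row − (-117/16)·(row 1/(13/16)).
Updated z-row coefficients: x1: 0, x2: 9, x3: 0, x4: 5, s1: 2, s2: 0, s3: 0, s4: -1.
The most negative is -1 in column s4, so s4 would enter next.

s4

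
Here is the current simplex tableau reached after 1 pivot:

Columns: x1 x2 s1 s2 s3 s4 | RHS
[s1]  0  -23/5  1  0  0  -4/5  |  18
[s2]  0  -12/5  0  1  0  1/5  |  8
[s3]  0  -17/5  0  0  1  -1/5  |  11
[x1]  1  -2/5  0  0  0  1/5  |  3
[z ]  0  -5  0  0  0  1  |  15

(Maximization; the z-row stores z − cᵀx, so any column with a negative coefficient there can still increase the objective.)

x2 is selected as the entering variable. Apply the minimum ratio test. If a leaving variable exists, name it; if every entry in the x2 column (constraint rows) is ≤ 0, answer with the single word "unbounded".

unbounded

x2-column entries: row 1: -23/5, row 2: -12/5, row 3: -17/5, row 4: -2/5. All ≤ 0, so x2 can increase without bound; the LP is unbounded in this direction.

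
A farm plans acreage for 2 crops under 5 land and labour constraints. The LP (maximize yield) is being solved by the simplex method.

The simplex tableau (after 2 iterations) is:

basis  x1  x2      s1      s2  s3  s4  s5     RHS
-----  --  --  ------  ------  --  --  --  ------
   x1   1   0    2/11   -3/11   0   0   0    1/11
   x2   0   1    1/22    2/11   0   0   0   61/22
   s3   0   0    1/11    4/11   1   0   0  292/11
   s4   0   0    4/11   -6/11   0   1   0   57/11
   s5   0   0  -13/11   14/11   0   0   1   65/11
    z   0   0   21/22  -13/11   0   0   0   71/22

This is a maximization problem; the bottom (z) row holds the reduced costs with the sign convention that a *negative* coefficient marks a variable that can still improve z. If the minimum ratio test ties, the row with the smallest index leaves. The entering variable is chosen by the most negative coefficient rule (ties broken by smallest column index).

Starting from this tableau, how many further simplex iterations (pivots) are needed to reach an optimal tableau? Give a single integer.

2

pivot: s2 in, s5 out → z = 61/7
pivot: s1 in, x2 out → z = 10
No improving column remains; optimal.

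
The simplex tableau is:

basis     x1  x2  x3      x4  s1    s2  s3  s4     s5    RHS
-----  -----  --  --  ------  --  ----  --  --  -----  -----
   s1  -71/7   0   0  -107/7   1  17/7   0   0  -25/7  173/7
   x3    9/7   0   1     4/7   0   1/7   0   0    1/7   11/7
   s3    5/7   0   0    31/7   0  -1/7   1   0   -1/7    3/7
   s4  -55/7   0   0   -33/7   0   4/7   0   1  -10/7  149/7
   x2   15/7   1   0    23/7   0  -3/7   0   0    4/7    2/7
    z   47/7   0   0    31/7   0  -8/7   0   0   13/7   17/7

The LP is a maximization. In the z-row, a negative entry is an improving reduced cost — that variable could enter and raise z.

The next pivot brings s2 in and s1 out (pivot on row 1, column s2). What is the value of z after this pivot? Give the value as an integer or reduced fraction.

239/17

Minimum ratio for s2: (173/7)/(17/7) = 173/17.
z changes by −(z-row coeff of s2)·ratio = −(-8/7)·(173/17) = 1384/119.
New z = 17/7 + (1384/119) = 239/17.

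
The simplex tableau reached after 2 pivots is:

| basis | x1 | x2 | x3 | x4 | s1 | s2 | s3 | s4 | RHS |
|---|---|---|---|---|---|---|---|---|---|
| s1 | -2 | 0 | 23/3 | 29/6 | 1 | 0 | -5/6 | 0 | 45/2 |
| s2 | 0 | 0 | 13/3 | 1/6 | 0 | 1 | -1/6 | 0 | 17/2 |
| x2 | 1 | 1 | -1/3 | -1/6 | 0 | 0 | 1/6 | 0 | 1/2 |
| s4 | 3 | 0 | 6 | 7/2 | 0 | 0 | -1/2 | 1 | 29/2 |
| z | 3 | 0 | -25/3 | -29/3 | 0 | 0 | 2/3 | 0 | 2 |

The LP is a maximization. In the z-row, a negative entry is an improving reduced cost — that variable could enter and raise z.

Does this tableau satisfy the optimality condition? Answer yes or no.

Column x3 has objective-row coefficient -25/3, which is negative; an improving pivot exists, so not yet optimal.

no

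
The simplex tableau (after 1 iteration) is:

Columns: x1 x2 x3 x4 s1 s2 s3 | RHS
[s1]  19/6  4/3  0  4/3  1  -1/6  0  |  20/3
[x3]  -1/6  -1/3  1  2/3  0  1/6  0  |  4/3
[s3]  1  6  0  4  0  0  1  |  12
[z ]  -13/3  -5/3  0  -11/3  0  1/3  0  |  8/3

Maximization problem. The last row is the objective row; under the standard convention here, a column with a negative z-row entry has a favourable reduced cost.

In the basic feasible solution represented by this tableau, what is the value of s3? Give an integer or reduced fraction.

s3 is basic (row 3); its value is the RHS of that row: 12.

12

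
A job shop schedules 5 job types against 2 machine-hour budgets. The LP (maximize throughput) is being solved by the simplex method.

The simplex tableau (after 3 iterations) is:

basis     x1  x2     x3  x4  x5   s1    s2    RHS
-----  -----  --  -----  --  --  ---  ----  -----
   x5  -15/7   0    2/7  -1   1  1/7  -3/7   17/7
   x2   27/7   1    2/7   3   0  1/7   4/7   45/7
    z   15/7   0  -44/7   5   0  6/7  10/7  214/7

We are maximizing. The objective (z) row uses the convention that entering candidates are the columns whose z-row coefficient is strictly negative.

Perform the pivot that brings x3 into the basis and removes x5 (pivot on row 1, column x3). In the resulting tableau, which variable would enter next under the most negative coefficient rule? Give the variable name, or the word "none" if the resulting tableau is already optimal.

Pivot element 2/7. New z-row = old z-row − (-44/7)·(row 1/(2/7)).
Updated z-row coefficients: x1: -45, x2: 0, x3: 0, x4: -17, x5: 22, s1: 4, s2: -8.
The most negative is -45 in column x1, so x1 would enter next.

x1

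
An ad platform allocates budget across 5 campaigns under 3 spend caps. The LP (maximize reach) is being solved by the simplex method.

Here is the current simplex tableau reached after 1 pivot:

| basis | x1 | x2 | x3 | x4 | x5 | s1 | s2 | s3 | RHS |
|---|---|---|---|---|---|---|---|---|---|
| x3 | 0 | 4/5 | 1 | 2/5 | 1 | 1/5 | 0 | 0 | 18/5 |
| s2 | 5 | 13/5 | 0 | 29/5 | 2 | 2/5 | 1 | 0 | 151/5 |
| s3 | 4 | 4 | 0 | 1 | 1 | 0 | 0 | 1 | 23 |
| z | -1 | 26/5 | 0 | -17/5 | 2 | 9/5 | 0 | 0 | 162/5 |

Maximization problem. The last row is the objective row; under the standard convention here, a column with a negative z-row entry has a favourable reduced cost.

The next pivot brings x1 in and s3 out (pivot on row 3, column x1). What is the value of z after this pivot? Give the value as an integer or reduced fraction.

763/20

Minimum ratio for x1: 23/4 = 23/4.
z changes by −(z-row coeff of x1)·ratio = −(-1)·(23/4) = 23/4.
New z = 162/5 + (23/4) = 763/20.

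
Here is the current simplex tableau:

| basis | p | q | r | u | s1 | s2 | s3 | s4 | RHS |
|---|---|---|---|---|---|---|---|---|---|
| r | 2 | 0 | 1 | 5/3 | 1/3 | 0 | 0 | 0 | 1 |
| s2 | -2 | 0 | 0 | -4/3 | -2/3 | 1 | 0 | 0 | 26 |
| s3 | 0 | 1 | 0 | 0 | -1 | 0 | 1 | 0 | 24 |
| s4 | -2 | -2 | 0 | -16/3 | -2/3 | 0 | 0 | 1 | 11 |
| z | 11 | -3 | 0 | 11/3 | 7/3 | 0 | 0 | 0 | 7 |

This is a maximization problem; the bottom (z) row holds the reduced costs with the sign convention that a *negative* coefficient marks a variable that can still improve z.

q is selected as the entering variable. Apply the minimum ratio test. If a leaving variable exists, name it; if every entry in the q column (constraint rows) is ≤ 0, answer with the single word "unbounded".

s3

Ratios: row 1 (r): entry 0 ≤ 0, skip; row 2 (s2): entry 0 ≤ 0, skip; row 3 (s3): 24/1 = 24; row 4 (s4): entry -2 ≤ 0, skip.
Minimum ratio is in the s3 row, so s3 leaves.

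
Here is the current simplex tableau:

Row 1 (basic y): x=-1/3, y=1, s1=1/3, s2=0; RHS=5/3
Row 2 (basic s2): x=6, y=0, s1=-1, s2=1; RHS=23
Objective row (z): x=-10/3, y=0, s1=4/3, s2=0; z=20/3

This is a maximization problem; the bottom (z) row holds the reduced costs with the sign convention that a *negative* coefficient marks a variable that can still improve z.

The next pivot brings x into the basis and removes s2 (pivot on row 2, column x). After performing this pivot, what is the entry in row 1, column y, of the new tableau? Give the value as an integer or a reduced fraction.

1

Pivot element is row 2, column x: 6.
Normalize row 2: new (row 2, y) = 0/6 = 0.
row 1 ← row 1 − (-1/3)·(new row 2): 1 − (-1/3)·0 = 1.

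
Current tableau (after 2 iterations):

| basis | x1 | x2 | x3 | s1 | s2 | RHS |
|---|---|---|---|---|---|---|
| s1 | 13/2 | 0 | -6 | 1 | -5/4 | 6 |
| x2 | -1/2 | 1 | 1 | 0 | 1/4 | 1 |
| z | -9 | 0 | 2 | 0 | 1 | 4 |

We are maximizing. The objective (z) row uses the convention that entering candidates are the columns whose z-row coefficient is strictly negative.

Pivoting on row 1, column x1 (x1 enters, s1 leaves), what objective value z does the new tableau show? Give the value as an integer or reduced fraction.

160/13

Minimum ratio for x1: 6/(13/2) = 12/13.
z changes by −(z-row coeff of x1)·ratio = −(-9)·(12/13) = 108/13.
New z = 4 + (108/13) = 160/13.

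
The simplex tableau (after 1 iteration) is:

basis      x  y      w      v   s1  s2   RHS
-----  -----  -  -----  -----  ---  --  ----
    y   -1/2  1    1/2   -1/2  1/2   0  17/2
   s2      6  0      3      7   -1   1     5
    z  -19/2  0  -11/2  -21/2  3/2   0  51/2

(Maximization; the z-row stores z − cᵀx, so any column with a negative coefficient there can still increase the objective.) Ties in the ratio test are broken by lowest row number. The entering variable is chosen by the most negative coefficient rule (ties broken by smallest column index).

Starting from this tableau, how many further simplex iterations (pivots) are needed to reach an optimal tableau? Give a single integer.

3

pivot: v in, s2 out → z = 33
pivot: w in, v out → z = 104/3
pivot: s1 in, y out → z = 77/2
No improving column remains; optimal.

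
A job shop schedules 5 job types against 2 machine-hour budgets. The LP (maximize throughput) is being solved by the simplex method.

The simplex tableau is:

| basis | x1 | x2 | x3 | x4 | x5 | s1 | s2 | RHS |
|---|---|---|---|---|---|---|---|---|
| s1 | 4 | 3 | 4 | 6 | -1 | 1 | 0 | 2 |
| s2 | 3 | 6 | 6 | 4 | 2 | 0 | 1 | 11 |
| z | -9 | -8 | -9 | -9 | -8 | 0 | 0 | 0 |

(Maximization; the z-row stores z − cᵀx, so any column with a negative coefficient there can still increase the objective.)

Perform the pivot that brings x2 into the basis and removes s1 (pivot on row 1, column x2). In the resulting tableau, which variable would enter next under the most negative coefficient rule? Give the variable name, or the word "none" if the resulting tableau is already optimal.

Pivot element 3. New z-row = old z-row − (-8)·(row 1/3).
Updated z-row coefficients: x1: 5/3, x2: 0, x3: 5/3, x4: 7, x5: -32/3, s1: 8/3, s2: 0.
The most negative is -32/3 in column x5, so x5 would enter next.

x5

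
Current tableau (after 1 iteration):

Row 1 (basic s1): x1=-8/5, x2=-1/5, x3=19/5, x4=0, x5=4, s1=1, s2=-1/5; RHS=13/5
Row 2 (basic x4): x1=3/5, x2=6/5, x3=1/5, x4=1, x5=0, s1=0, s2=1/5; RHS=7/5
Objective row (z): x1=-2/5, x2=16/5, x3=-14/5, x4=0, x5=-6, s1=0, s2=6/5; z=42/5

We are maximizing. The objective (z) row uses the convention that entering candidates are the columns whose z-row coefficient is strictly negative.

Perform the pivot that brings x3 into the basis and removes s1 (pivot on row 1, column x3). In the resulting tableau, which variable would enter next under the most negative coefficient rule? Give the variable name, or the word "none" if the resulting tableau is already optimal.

x5

Pivot element 19/5. New z-row = old z-row − (-14/5)·(row 1/(19/5)).
Updated z-row coefficients: x1: -30/19, x2: 58/19, x3: 0, x4: 0, x5: -58/19, s1: 14/19, s2: 20/19.
The most negative is -58/19 in column x5, so x5 would enter next.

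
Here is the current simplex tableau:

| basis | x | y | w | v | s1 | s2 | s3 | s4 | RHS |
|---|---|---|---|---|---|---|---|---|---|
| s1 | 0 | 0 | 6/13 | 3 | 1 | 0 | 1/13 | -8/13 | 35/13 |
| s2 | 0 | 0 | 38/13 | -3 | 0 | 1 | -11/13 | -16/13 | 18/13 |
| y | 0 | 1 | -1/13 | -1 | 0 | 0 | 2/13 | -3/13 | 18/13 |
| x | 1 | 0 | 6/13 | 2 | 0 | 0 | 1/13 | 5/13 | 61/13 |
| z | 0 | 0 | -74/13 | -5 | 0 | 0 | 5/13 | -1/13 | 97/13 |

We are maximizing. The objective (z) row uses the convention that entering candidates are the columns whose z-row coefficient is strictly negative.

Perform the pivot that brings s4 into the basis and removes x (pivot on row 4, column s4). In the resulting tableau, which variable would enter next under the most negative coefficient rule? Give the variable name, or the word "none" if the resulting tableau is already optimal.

w

Pivot element 5/13. New z-row = old z-row − (-1/13)·(row 4/(5/13)).
Updated z-row coefficients: x: 1/5, y: 0, w: -28/5, v: -23/5, s1: 0, s2: 0, s3: 2/5, s4: 0.
The most negative is -28/5 in column w, so w would enter next.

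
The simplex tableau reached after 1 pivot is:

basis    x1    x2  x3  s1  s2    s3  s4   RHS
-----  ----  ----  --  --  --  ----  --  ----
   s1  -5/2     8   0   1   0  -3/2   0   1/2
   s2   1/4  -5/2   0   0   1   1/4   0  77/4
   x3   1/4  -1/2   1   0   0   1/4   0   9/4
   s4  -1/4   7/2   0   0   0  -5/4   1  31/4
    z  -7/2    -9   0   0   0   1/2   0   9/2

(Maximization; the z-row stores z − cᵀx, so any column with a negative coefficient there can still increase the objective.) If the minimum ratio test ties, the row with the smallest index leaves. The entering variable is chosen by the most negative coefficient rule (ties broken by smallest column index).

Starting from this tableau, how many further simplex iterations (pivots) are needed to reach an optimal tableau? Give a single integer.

3

pivot: x2 in, s1 out → z = 81/16
pivot: x1 in, s4 out → z = 1658/27
pivot: s3 in, x3 out → z = 98
No improving column remains; optimal.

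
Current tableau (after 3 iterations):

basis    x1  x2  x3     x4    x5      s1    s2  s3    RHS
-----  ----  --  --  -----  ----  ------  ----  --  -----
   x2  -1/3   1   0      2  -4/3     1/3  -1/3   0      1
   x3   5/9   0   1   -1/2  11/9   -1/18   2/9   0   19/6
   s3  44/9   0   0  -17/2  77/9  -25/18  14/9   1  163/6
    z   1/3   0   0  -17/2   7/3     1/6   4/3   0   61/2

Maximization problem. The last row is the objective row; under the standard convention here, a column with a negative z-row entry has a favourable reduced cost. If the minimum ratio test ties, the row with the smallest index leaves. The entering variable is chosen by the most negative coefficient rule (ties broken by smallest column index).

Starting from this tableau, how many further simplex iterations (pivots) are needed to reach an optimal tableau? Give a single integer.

pivot: x4 in, x2 out → z = 139/4
pivot: x5 in, x3 out → z = 761/16
No improving column remains; optimal.

2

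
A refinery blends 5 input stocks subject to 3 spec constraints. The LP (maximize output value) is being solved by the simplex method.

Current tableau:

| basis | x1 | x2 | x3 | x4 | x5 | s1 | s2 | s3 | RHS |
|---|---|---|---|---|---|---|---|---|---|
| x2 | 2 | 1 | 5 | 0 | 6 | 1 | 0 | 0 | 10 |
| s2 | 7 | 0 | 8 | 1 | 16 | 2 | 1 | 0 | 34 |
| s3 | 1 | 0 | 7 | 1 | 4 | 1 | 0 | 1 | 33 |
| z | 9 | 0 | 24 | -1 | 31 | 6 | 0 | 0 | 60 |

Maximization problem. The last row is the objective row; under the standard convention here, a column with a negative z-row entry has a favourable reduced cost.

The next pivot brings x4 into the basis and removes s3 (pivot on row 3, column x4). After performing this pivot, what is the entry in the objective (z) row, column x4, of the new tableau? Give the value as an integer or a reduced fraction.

0

Pivot element is row 3, column x4: 1.
Normalize row 3: new (row 3, x4) = 1/1 = 1.
z-row ← z-row − (-1)·(new row 3): -1 − (-1)·1 = 0.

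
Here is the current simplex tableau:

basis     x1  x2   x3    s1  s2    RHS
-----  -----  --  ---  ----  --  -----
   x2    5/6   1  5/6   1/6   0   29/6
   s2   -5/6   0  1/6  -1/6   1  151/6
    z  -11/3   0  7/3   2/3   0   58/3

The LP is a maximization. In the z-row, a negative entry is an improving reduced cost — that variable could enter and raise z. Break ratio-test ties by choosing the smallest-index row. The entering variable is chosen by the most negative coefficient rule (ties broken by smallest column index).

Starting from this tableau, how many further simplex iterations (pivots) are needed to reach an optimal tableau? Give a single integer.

1

pivot: x1 in, x2 out → z = 203/5
No improving column remains; optimal.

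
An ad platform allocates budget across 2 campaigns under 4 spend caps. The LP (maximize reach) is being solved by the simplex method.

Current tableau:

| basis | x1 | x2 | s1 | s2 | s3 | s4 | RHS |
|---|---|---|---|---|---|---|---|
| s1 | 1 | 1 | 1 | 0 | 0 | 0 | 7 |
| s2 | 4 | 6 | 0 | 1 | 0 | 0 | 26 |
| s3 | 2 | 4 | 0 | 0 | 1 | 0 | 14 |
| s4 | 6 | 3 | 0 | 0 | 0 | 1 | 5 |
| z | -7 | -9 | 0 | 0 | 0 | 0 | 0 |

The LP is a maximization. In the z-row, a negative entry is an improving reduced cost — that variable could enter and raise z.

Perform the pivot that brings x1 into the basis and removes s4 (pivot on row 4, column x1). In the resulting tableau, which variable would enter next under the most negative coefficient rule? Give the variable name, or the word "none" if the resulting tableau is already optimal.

x2

Pivot element 6. New z-row = old z-row − (-7)·(row 4/6).
Updated z-row coefficients: x1: 0, x2: -11/2, s1: 0, s2: 0, s3: 0, s4: 7/6.
The most negative is -11/2 in column x2, so x2 would enter next.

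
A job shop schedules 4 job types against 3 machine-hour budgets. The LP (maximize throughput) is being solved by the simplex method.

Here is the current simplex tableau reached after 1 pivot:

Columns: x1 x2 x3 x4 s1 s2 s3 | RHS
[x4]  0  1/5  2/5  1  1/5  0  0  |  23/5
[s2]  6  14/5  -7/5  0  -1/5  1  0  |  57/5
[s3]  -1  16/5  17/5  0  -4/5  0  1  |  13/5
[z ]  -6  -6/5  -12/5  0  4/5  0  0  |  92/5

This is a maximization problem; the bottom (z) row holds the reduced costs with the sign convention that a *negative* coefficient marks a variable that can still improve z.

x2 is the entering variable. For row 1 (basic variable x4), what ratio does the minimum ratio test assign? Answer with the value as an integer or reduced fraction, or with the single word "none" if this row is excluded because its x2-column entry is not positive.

23

Ratio = RHS / (x2 entry) = (23/5) / (1/5) = 23.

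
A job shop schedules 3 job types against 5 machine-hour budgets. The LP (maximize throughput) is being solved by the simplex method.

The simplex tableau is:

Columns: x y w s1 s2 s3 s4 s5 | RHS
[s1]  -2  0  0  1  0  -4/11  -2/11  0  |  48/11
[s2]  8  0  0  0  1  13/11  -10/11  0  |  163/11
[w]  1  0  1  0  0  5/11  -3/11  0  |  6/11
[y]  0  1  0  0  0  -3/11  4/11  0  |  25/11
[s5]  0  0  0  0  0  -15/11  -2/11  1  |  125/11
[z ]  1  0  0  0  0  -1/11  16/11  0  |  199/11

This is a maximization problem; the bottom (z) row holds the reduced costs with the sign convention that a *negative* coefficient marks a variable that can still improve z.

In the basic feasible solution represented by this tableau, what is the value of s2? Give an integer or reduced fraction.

163/11

s2 is basic (row 2); its value is the RHS of that row: 163/11.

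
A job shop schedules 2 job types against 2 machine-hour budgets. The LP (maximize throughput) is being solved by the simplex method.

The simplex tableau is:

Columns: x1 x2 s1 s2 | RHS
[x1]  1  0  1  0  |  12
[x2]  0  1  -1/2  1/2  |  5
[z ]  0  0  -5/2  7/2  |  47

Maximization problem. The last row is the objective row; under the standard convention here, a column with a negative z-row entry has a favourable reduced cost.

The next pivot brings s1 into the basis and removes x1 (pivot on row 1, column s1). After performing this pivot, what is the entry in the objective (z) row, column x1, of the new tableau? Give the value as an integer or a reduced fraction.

5/2

Pivot element is row 1, column s1: 1.
Normalize row 1: new (row 1, x1) = 1/1 = 1.
z-row ← z-row − (-5/2)·(new row 1): 0 − (-5/2)·1 = 5/2.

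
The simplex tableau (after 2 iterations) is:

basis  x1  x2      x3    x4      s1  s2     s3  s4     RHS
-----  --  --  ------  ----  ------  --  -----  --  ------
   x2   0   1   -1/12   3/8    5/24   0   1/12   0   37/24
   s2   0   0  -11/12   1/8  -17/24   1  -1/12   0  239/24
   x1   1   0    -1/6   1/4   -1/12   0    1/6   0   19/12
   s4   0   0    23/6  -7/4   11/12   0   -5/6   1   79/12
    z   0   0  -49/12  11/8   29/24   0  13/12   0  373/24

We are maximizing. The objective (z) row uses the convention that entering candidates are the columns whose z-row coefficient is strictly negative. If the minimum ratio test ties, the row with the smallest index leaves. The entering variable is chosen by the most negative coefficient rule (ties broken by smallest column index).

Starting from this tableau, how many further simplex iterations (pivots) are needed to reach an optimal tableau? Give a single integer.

2

pivot: x3 in, s4 out → z = 2075/92
pivot: x4 in, x2 out → z = 25
No improving column remains; optimal.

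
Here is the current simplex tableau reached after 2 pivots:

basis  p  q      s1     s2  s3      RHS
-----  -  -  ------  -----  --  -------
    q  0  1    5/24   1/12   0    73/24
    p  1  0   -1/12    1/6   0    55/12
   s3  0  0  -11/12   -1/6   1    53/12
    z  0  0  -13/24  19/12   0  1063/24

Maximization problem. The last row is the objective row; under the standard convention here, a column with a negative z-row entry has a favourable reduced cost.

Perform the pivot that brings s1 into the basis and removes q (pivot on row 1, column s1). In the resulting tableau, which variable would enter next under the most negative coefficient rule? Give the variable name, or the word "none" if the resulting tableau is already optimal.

none

Pivot element 5/24. New z-row = old z-row − (-13/24)·(row 1/(5/24)).
Updated z-row coefficients: p: 0, q: 13/5, s1: 0, s2: 9/5, s3: 0.
No coefficient is strictly negative; the tableau after this pivot is optimal.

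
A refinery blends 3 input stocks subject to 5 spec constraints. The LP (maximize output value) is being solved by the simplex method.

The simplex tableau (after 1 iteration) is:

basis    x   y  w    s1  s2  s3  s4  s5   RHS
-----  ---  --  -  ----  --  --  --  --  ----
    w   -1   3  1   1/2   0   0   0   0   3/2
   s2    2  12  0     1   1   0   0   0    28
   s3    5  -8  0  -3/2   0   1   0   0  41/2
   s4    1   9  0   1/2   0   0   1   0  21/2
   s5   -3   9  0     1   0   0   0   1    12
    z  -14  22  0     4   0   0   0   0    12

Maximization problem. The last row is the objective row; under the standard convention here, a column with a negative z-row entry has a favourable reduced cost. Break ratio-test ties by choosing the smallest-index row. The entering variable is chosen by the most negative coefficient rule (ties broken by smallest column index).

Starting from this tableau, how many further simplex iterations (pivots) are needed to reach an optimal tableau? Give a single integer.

pivot: x in, s3 out → z = 347/5
pivot: y in, s4 out → z = 3691/53
pivot: s1 in, y out → z = 71
No improving column remains; optimal.

3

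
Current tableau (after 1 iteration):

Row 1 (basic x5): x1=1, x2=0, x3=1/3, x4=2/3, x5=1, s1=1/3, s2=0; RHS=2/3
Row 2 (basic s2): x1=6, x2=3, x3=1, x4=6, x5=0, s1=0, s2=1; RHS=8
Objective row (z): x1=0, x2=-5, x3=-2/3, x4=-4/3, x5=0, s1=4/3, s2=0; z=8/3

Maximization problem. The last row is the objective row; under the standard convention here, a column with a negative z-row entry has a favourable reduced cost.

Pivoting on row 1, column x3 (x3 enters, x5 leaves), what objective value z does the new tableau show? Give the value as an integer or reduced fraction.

4

Minimum ratio for x3: (2/3)/(1/3) = 2.
z changes by −(z-row coeff of x3)·ratio = −(-2/3)·2 = 4/3.
New z = 8/3 + (4/3) = 4.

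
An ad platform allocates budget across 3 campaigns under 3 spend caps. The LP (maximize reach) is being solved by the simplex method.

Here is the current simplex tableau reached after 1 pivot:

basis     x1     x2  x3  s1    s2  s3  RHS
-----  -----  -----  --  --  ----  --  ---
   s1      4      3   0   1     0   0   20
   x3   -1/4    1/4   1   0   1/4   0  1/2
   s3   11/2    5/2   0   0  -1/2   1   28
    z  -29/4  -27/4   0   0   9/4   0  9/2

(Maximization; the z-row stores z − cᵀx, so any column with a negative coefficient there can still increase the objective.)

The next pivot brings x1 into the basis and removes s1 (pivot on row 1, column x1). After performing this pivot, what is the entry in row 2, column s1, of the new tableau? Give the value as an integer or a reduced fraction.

1/16

Pivot element is row 1, column x1: 4.
Normalize row 1: new (row 1, s1) = 1/4 = 1/4.
row 2 ← row 2 − (-1/4)·(new row 1): 0 − (-1/4)·(1/4) = 1/16.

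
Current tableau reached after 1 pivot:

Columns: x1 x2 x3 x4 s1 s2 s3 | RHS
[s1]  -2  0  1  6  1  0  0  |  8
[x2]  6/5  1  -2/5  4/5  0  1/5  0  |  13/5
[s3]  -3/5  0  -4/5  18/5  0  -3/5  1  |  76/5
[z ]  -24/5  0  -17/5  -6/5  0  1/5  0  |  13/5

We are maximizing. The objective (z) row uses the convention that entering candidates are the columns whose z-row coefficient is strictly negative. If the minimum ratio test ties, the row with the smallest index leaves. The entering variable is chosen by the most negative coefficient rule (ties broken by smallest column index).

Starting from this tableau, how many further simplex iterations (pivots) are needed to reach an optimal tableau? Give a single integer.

2

pivot: x1 in, x2 out → z = 13
pivot: x3 in, s1 out → z = 198
No improving column remains; optimal.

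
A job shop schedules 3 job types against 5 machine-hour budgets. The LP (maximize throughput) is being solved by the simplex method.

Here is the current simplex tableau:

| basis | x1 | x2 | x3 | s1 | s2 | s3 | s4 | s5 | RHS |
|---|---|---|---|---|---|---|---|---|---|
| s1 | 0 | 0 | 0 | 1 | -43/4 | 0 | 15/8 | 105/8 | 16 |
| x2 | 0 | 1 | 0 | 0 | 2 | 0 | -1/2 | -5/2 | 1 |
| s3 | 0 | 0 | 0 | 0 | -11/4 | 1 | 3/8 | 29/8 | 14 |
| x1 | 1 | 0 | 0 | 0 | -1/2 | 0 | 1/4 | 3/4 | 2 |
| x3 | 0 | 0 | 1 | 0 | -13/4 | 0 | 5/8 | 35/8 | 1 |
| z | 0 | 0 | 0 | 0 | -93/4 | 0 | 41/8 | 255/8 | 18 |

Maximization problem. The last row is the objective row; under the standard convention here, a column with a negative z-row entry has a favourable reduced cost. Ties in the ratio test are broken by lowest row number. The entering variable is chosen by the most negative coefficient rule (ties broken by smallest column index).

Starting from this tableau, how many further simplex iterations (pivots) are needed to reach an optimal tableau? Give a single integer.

2

pivot: s2 in, x2 out → z = 237/8
pivot: s4 in, x1 out → z = 42
No improving column remains; optimal.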